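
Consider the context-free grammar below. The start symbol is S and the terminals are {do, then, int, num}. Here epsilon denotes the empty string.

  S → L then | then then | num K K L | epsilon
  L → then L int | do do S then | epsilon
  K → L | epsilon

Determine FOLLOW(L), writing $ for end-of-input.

FIRST(L) = {epsilon, do, then}
FIRST(S) = {epsilon, do, num, then}  (via L then)
FIRST(K) = {epsilon, do, then}  (via L)
FOLLOW(S) includes $ since S is the start symbol.
FOLLOW(S): in L→do do S then, S is followed by then with FIRST {then}. Thus FOLLOW(S) = {$, then}.
FOLLOW(K): in S→num K K L (occurrence 1), K is followed by K L with FIRST {epsilon, do, then}; in S→num K K L (occurrence 1), the suffix after K is nullable, so FOLLOW(K) ⊇ FOLLOW(S) = {$, then}; in S→num K K L (occurrence 2), K is followed by L with FIRST {epsilon, do, then}; in S→num K K L (occurrence 2), the suffix after K is nullable, so FOLLOW(K) ⊇ FOLLOW(S) = {$, then}. Thus FOLLOW(K) = {$, do, then}.
FOLLOW(L): in S→L then, L is followed by then with FIRST {then}; in S→num K K L, the suffix after L is empty, so FOLLOW(L) ⊇ FOLLOW(S) = {$, then}; in L→then L int, L is followed by int with FIRST {int}; in K→L, the suffix after L is empty, so FOLLOW(L) ⊇ FOLLOW(K) = {$, do, then}. Thus FOLLOW(L) = {$, do, int, then}.

{$, do, int, then}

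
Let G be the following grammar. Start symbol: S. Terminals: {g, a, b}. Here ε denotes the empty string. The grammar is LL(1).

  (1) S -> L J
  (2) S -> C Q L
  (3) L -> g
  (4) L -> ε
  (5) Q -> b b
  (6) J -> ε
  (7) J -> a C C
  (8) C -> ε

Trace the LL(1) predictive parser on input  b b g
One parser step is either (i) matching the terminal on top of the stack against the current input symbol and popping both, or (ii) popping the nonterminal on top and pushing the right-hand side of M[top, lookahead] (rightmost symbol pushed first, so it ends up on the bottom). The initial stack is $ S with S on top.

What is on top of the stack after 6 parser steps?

     Stack    Input    Action
  1  $ S      b b g $  expand S -> C Q L
  2  $ L Q C  b b g $  expand C -> ε
  3  $ L Q    b b g $  expand Q -> b b
  4  $ L b b  b b g $  match b
  5  $ L b    b g $    match b
  6  $ L      g $      expand L -> g
Stack after step 6: $ g (top = g).

g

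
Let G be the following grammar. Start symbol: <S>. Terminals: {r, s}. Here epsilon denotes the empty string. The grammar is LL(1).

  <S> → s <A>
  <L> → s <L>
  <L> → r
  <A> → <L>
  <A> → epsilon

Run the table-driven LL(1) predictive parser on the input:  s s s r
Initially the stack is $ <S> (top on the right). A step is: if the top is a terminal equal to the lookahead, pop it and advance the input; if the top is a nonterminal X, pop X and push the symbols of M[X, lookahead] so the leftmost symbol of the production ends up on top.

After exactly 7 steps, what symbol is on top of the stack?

<L>

     Stack    Input      Action
  1  $ <S>    s s s r $  expand <S> → s <A>
  2  $ <A> s  s s s r $  match s
  3  $ <A>    s s r $    expand <A> → <L>
  4  $ <L>    s s r $    expand <L> → s <L>
  5  $ <L> s  s s r $    match s
  6  $ <L>    s r $      expand <L> → s <L>
  7  $ <L> s  s r $      match s
Stack after step 7: $ <L> (top = <L>).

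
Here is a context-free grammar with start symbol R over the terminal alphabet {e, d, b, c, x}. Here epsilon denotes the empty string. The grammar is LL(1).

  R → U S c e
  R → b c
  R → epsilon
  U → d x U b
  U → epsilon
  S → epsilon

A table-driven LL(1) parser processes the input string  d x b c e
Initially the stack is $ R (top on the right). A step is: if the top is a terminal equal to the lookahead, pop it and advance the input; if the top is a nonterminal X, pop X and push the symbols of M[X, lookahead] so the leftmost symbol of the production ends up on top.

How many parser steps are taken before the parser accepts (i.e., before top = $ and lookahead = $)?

9

     Stack            Input        Action
  1  $ R              d x b c e $  expand R → U S c e
  2  $ e c S U        d x b c e $  expand U → d x U b
  3  $ e c S b U x d  d x b c e $  match d
  4  $ e c S b U x    x b c e $    match x
  5  $ e c S b U      b c e $      expand U → epsilon
  6  $ e c S b        b c e $      match b
  7  $ e c S          c e $        expand S → epsilon
  8  $ e c            c e $        match c
  9  $ e              e $          match e
Accept reached after 9 steps.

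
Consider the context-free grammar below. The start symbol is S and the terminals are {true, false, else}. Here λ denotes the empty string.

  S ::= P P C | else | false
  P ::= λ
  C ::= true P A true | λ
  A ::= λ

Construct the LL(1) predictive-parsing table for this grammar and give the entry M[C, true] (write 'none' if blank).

FIRST(P): from P::=λ we get {λ}. So FIRST(P) = {λ}.
FIRST(C): from C::=true P A true we get {true}; from C::=λ we get {λ}. So FIRST(C) = {λ, true}.
FIRST(A): from A::=λ we get {λ}. So FIRST(A) = {λ}.
FIRST(S): from S::=P P C we get {λ, true}; from S::=else we get {else}; from S::=false we get {false}. So FIRST(S) = {λ, else, false, true}.
FOLLOW(S) includes $ since S is the start symbol.
FOLLOW(S): S appears on no right-hand side. Thus FOLLOW(S) = {$}.
FOLLOW(C): in S::=P P C, the suffix after C is empty, so FOLLOW(C) ⊇ FOLLOW(S) = {$}. Thus FOLLOW(C) = {$}.
For C ::= true P A true: FIRST(true P A true) = {true}, so it goes in M[C, t] for t ∈ {true}.
For C ::= λ: FIRST(λ) = {λ}, so it goes in M[C, t] for t ∈ {}; since λ ∈ FIRST, also for every t ∈ FOLLOW(C) = {$}.

C ::= true P A true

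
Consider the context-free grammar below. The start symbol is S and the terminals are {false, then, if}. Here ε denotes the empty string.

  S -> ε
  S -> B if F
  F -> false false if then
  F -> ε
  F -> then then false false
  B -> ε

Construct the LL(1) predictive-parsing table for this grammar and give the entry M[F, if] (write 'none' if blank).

FIRST(F): from F->false false if then we get {false}; from F->ε we get {ε}; from F->then then false false we get {then}. So FIRST(F) = {ε, false, then}.
FIRST(B): from B->ε we get {ε}. So FIRST(B) = {ε}.
FIRST(S): from S->ε we get {ε}; from S->B if F we get {if}. So FIRST(S) = {ε, if}.
FOLLOW(S) includes $ since S is the start symbol.
FOLLOW(S): S appears on no right-hand side. Thus FOLLOW(S) = {$}.
FOLLOW(F): in S->B if F, the suffix after F is empty, so FOLLOW(F) ⊇ FOLLOW(S) = {$}. Thus FOLLOW(F) = {$}.
For F -> false false if then: FIRST(false false if then) = {false}, so it goes in M[F, t] for t ∈ {false}.
For F -> ε: FIRST(ε) = {ε}, so it goes in M[F, t] for t ∈ {}; since ε ∈ FIRST, also for every t ∈ FOLLOW(F) = {$}.
For F -> then then false false: FIRST(then then false false) = {then}, so it goes in M[F, t] for t ∈ {then}.
None of these place a production in M[F, if].

none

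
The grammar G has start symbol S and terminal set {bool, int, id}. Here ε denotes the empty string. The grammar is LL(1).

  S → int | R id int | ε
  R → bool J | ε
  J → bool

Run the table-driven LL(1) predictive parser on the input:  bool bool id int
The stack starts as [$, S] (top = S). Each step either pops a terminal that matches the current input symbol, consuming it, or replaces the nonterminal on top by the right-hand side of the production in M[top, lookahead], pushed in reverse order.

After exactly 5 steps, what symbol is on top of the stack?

step 1: stack=$ S  input=bool bool id int $  — expand S → R id int
step 2: stack=$ int id R  input=bool bool id int $  — expand R → bool J
step 3: stack=$ int id J bool  input=bool bool id int $  — match bool
step 4: stack=$ int id J  input=bool id int $  — expand J → bool
step 5: stack=$ int id bool  input=bool id int $  — match bool
Stack after step 5: $ int id (top = id).

id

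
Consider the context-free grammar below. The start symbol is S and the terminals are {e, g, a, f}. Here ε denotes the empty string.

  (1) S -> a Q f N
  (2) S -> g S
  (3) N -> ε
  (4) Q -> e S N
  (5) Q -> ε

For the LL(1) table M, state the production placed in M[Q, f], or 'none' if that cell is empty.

Q -> ε

FIRST(S) = {a, g}
FIRST(N) = {ε}
FIRST(Q) = {ε, e}
FOLLOW(S) includes $ since S is the start symbol.
FOLLOW(Q): in S->a Q f N, Q is followed by f N with FIRST {f}. Thus FOLLOW(Q) = {f}.
For Q -> e S N: FIRST(e S N) = {e}, so it goes in M[Q, t] for t ∈ {e}.
For Q -> ε: FIRST(ε) = {ε}, so it goes in M[Q, t] for t ∈ {}; since ε ∈ FIRST, also for every t ∈ FOLLOW(Q) = {f}.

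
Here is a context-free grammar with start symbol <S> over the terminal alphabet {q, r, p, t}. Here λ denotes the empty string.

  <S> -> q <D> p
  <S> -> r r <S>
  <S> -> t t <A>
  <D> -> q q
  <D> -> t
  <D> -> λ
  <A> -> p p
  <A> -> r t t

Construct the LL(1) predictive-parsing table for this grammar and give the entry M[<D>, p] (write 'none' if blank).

FIRST(<S>) = {q, r, t}
FIRST(<D>) = {λ, q, t}
FIRST(<A>) = {p, r}
FOLLOW(<S>) includes $ since <S> is the start symbol.
FOLLOW(<D>): in <S>->q <D> p, <D> is followed by p with FIRST {p}. Thus FOLLOW(<D>) = {p}.
For <D> -> q q: FIRST(q q) = {q}, so it goes in M[<D>, t] for t ∈ {q}.
For <D> -> t: FIRST(t) = {t}, so it goes in M[<D>, t] for t ∈ {t}.
For <D> -> λ: FIRST(λ) = {λ}, so it goes in M[<D>, t] for t ∈ {}; since λ ∈ FIRST, also for every t ∈ FOLLOW(<D>) = {p}.

<D> -> λ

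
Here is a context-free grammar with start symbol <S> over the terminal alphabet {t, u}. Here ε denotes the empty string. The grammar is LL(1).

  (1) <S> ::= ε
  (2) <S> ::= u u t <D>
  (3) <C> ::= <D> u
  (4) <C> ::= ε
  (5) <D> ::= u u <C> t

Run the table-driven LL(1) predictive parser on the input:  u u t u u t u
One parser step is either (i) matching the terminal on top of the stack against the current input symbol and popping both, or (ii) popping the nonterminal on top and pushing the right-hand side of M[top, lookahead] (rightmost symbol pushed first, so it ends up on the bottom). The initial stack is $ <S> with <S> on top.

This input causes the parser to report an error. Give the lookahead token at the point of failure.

step 1: stack=$ <S>  input=u u t u u t u $  — expand <S> ::= u u t <D>
step 2: stack=$ <D> t u u  input=u u t u u t u $  — match u
step 3: stack=$ <D> t u  input=u t u u t u $  — match u
step 4: stack=$ <D> t  input=t u u t u $  — match t
step 5: stack=$ <D>  input=u u t u $  — expand <D> ::= u u <C> t
step 6: stack=$ t <C> u u  input=u u t u $  — match u
step 7: stack=$ t <C> u  input=u t u $  — match u
step 8: stack=$ t <C>  input=t u $  — expand <C> ::= ε
step 9: stack=$ t  input=t u $  — match t
step 10: stack=$  input=u $  — error: stack empty but input remains

u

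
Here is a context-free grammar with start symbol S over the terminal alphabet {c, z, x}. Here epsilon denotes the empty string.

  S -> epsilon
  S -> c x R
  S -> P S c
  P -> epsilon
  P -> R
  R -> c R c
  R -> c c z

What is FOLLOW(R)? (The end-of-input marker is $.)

{$, c}

FIRST(R): from R->c R c we get {c}; from R->c c z we get {c}. So FIRST(R) = {c}.
FIRST(P): from P->epsilon we get {epsilon}; from P->R we get {c}. So FIRST(P) = {epsilon, c}.
FIRST(S): from S->epsilon we get {epsilon}; from S->c x R we get {c}; from S->P S c we get {c}. So FIRST(S) = {epsilon, c}.
FOLLOW(S) includes $ since S is the start symbol.
FOLLOW(S): in S->P S c, S is followed by c with FIRST {c}. Thus FOLLOW(S) = {$, c}.
FOLLOW(P): in S->P S c, P is followed by S c with FIRST {c}. Thus FOLLOW(P) = {c}.
FOLLOW(R): in S->c x R, the suffix after R is empty, so FOLLOW(R) ⊇ FOLLOW(S) = {$, c}; in P->R, the suffix after R is empty, so FOLLOW(R) ⊇ FOLLOW(P) = {c}; in R->c R c, R is followed by c with FIRST {c}. Thus FOLLOW(R) = {$, c}.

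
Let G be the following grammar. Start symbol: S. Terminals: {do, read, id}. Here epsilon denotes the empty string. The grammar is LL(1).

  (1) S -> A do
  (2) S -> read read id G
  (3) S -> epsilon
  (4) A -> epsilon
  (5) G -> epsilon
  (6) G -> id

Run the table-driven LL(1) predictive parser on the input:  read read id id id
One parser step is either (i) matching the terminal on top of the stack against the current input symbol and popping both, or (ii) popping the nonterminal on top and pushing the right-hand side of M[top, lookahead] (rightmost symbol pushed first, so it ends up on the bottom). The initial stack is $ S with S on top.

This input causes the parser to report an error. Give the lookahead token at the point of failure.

     Stack             Input                 Action
  1  $ S               read read id id id $  expand S -> read read id G
  2  $ G id read read  read read id id id $  match read
  3  $ G id read       read id id id $       match read
  4  $ G id            id id id $            match id
  5  $ G               id id $               expand G -> id
  6  $ id              id id $               match id
  7  $                 id $                  error: stack empty but input remains

id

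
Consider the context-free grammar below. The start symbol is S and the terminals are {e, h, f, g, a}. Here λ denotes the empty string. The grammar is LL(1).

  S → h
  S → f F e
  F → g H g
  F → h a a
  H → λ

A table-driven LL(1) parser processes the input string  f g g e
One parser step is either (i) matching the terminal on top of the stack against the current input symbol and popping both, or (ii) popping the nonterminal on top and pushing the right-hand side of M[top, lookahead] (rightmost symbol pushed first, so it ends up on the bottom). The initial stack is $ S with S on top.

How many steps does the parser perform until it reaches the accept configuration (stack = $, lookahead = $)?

     Stack      Input      Action
  1  $ S        f g g e $  expand S → f F e
  2  $ e F f    f g g e $  match f
  3  $ e F      g g e $    expand F → g H g
  4  $ e g H g  g g e $    match g
  5  $ e g H    g e $      expand H → λ
  6  $ e g      g e $      match g
  7  $ e        e $        match e
Accept reached after 7 steps.

7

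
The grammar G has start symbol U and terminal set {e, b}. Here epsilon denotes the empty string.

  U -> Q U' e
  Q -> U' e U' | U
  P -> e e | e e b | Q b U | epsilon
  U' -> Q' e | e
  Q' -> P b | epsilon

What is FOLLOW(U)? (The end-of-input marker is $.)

FIRST(U) = {b, e}  (via Q U' e)
FIRST(Q) = {b, e}  (via U' e U', U)
FIRST(P) = {epsilon, b, e}  (via Q b U)
FIRST(Q') = {epsilon, b, e}  (via P b)
FIRST(U') = {b, e}  (via Q' e)
FOLLOW(U) includes $ since U is the start symbol.
FOLLOW(Q): in U->Q U' e, Q is followed by U' e with FIRST {b, e}; in P->Q b U, Q is followed by b U with FIRST {b}. Thus FOLLOW(Q) = {b, e}.
FOLLOW(P): in Q'->P b, P is followed by b with FIRST {b}. Thus FOLLOW(P) = {b}.
FOLLOW(U): in Q->U, the suffix after U is empty, so FOLLOW(U) ⊇ FOLLOW(Q) = {b, e}; in P->Q b U, the suffix after U is empty, so FOLLOW(U) ⊇ FOLLOW(P) = {b}. Thus FOLLOW(U) = {$, b, e}.
FOLLOW(U'): in U->Q U' e, U' is followed by e with FIRST {e}; in Q->U' e U' (occurrence 1), U' is followed by e U' with FIRST {e}; in Q->U' e U' (occurrence 2), the suffix after U' is empty, so FOLLOW(U') ⊇ FOLLOW(Q) = {b, e}. Thus FOLLOW(U') = {b, e}.
FOLLOW(Q'): in U'->Q' e, Q' is followed by e with FIRST {e}. Thus FOLLOW(Q') = {e}.

{$, b, e}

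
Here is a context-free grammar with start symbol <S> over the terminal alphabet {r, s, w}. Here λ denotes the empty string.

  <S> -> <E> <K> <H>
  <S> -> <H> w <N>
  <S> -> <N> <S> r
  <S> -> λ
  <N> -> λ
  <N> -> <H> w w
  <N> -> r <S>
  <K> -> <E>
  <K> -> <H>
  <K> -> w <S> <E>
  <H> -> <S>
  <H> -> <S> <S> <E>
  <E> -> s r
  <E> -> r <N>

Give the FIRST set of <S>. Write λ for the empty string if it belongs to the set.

{λ, r, s, w}

FIRST(<E>): from <E>->s r we get {s}; from <E>->r <N> we get {r}. So FIRST(<E>) = {r, s}.
FIRST(<S>): from <S>-><E> <K> <H> we get {r, s}; from <S>-><H> w <N> we get {r, s, w}; from <S>-><N> <S> r we get {r, s, w}; from <S>->λ we get {λ}. So FIRST(<S>) = {λ, r, s, w}.
FIRST(<H>): from <H>-><S> we get {λ, r, s, w}; from <H>-><S> <S> <E> we get {r, s, w}. So FIRST(<H>) = {λ, r, s, w}.
FIRST(<N>): from <N>->λ we get {λ}; from <N>-><H> w w we get {r, s, w}; from <N>->r <S> we get {r}. So FIRST(<N>) = {λ, r, s, w}.
FIRST(<K>): from <K>-><E> we get {r, s}; from <K>-><H> we get {λ, r, s, w}; from <K>->w <S> <E> we get {w}. So FIRST(<K>) = {λ, r, s, w}.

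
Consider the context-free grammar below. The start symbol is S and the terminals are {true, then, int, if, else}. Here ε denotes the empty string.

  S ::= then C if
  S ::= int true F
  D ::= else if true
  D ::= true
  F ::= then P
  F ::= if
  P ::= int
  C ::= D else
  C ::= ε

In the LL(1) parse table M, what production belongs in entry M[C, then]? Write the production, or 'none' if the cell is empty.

FIRST(S) = {int, then}
FIRST(D) = {else, true}
FIRST(F) = {if, then}
FIRST(P) = {int}
FIRST(C) = {ε, else, true}  (via D else)
FOLLOW(S) includes $ since S is the start symbol.
FOLLOW(C): in S::=then C if, C is followed by if with FIRST {if}. Thus FOLLOW(C) = {if}.
For C ::= D else: FIRST(D else) = {else, true}, so it goes in M[C, t] for t ∈ {else, true}.
For C ::= ε: FIRST(ε) = {ε}, so it goes in M[C, t] for t ∈ {}; since ε ∈ FIRST, also for every t ∈ FOLLOW(C) = {if}.
None of these place a production in M[C, then].

none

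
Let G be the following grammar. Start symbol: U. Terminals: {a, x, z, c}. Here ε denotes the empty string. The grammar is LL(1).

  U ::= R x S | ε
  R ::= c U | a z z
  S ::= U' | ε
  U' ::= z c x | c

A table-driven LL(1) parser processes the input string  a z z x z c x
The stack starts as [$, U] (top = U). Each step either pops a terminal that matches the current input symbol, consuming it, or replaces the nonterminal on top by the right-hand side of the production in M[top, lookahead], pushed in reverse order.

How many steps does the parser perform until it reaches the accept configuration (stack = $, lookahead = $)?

11

      Stack        Input            Action
   1  $ U          a z z x z c x $  expand U ::= R x S
   2  $ S x R      a z z x z c x $  expand R ::= a z z
   3  $ S x z z a  a z z x z c x $  match a
   4  $ S x z z    z z x z c x $    match z
   5  $ S x z      z x z c x $      match z
   6  $ S x        x z c x $        match x
   7  $ S          z c x $          expand S ::= U'
   8  $ U'         z c x $          expand U' ::= z c x
   9  $ x c z      z c x $          match z
  10  $ x c        c x $            match c
  11  $ x          x $              match x
Accept reached after 11 steps.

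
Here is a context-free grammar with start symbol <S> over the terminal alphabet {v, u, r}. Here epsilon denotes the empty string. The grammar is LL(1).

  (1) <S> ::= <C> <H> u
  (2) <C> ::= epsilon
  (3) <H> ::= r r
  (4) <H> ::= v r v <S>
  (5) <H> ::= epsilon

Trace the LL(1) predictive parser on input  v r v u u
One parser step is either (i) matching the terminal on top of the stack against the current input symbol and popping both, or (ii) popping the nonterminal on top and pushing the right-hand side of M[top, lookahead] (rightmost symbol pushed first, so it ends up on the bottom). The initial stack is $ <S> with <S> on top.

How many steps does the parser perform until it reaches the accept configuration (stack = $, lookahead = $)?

      Stack          Input        Action
   1  $ <S>          v r v u u $  expand <S> ::= <C> <H> u
   2  $ u <H> <C>    v r v u u $  expand <C> ::= epsilon
   3  $ u <H>        v r v u u $  expand <H> ::= v r v <S>
   4  $ u <S> v r v  v r v u u $  match v
   5  $ u <S> v r    r v u u $    match r
   6  $ u <S> v      v u u $      match v
   7  $ u <S>        u u $        expand <S> ::= <C> <H> u
   8  $ u u <H> <C>  u u $        expand <C> ::= epsilon
   9  $ u u <H>      u u $        expand <H> ::= epsilon
  10  $ u u          u u $        match u
  11  $ u            u $          match u
Accept reached after 11 steps.

11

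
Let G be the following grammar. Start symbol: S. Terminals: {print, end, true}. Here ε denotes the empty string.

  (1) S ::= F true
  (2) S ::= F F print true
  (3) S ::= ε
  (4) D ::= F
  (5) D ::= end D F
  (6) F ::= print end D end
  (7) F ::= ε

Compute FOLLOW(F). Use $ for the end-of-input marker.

FIRST(F) = {ε, print}
FIRST(S) = {ε, print, true}  (via F true, F F print true)
FIRST(D) = {ε, end, print}  (via F)
FOLLOW(S) includes $ since S is the start symbol.
FOLLOW(S): S appears on no right-hand side. Thus FOLLOW(S) = {$}.
FOLLOW(D): in D::=end D F, D is followed by F with FIRST {ε, print}; in D::=end D F, the suffix after D is nullable (adds nothing new); in F::=print end D end, D is followed by end with FIRST {end}. Thus FOLLOW(D) = {end, print}.
FOLLOW(F): in S::=F true, F is followed by true with FIRST {true}; in S::=F F print true (occurrence 1), F is followed by F print true with FIRST {print}; in S::=F F print true (occurrence 2), F is followed by print true with FIRST {print}; in D::=F, the suffix after F is empty, so FOLLOW(F) ⊇ FOLLOW(D) = {end, print}; in D::=end D F, the suffix after F is empty, so FOLLOW(F) ⊇ FOLLOW(D) = {end, print}. Thus FOLLOW(F) = {end, print, true}.

{end, print, true}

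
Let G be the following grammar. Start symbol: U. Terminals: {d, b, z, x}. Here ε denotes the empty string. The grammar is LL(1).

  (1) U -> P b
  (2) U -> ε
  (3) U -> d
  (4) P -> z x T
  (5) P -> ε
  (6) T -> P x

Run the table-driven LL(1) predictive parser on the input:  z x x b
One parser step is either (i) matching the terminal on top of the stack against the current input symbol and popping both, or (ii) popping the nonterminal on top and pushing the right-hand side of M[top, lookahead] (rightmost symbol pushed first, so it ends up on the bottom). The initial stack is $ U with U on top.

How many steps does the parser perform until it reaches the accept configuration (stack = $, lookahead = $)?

8

step 1: stack=$ U  input=z x x b $  — expand U -> P b
step 2: stack=$ b P  input=z x x b $  — expand P -> z x T
step 3: stack=$ b T x z  input=z x x b $  — match z
step 4: stack=$ b T x  input=x x b $  — match x
step 5: stack=$ b T  input=x b $  — expand T -> P x
step 6: stack=$ b x P  input=x b $  — expand P -> ε
step 7: stack=$ b x  input=x b $  — match x
step 8: stack=$ b  input=b $  — match b
Accept reached after 8 steps.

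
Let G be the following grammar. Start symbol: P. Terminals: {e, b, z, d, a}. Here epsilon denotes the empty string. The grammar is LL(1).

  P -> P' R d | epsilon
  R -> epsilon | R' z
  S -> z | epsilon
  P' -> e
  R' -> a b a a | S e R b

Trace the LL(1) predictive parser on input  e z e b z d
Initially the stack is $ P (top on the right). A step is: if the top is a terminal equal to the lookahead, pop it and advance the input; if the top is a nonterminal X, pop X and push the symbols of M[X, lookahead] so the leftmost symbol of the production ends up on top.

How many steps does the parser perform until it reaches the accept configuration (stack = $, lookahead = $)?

step 1: stack=$ P  input=e z e b z d $  — expand P -> P' R d
step 2: stack=$ d R P'  input=e z e b z d $  — expand P' -> e
step 3: stack=$ d R e  input=e z e b z d $  — match e
step 4: stack=$ d R  input=z e b z d $  — expand R -> R' z
step 5: stack=$ d z R'  input=z e b z d $  — expand R' -> S e R b
step 6: stack=$ d z b R e S  input=z e b z d $  — expand S -> z
step 7: stack=$ d z b R e z  input=z e b z d $  — match z
step 8: stack=$ d z b R e  input=e b z d $  — match e
step 9: stack=$ d z b R  input=b z d $  — expand R -> epsilon
step 10: stack=$ d z b  input=b z d $  — match b
step 11: stack=$ d z  input=z d $  — match z
step 12: stack=$ d  input=d $  — match d
Accept reached after 12 steps.

12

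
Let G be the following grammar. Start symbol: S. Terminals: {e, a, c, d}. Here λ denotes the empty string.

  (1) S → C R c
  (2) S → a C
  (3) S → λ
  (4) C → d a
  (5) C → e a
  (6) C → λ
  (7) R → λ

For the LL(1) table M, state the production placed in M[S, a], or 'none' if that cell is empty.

FIRST(C): from C→d a we get {d}; from C→e a we get {e}; from C→λ we get {λ}. So FIRST(C) = {λ, d, e}.
FIRST(R): from R→λ we get {λ}. So FIRST(R) = {λ}.
FIRST(S): from S→C R c we get {c, d, e}; from S→a C we get {a}; from S→λ we get {λ}. So FIRST(S) = {λ, a, c, d, e}.
FOLLOW(S) includes $ since S is the start symbol.
FOLLOW(S): S appears on no right-hand side. Thus FOLLOW(S) = {$}.
For S → C R c: FIRST(C R c) = {c, d, e}, so it goes in M[S, t] for t ∈ {c, d, e}.
For S → a C: FIRST(a C) = {a}, so it goes in M[S, t] for t ∈ {a}.
For S → λ: FIRST(λ) = {λ}, so it goes in M[S, t] for t ∈ {}; since λ ∈ FIRST, also for every t ∈ FOLLOW(S) = {$}.

S → a C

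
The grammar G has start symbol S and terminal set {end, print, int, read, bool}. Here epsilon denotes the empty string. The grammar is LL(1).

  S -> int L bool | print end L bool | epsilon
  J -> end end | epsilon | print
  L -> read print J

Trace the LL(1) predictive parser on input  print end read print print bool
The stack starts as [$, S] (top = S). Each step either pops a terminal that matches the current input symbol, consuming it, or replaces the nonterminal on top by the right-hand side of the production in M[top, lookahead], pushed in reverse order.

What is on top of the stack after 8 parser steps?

step 1: stack=$ S  input=print end read print print bool $  — expand S -> print end L bool
step 2: stack=$ bool L end print  input=print end read print print bool $  — match print
step 3: stack=$ bool L end  input=end read print print bool $  — match end
step 4: stack=$ bool L  input=read print print bool $  — expand L -> read print J
step 5: stack=$ bool J print read  input=read print print bool $  — match read
step 6: stack=$ bool J print  input=print print bool $  — match print
step 7: stack=$ bool J  input=print bool $  — expand J -> print
step 8: stack=$ bool print  input=print bool $  — match print
Stack after step 8: $ bool (top = bool).

bool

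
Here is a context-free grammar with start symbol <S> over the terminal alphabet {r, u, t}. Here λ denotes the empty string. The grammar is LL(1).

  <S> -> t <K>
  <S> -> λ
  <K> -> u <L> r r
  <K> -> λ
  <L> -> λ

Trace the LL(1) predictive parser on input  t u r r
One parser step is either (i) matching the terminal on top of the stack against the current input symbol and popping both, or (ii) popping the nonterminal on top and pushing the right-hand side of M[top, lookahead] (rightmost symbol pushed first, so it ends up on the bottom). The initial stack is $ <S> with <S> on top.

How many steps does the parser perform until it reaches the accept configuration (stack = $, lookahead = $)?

     Stack        Input      Action
  1  $ <S>        t u r r $  expand <S> -> t <K>
  2  $ <K> t      t u r r $  match t
  3  $ <K>        u r r $    expand <K> -> u <L> r r
  4  $ r r <L> u  u r r $    match u
  5  $ r r <L>    r r $      expand <L> -> λ
  6  $ r r        r r $      match r
  7  $ r          r $        match r
Accept reached after 7 steps.

7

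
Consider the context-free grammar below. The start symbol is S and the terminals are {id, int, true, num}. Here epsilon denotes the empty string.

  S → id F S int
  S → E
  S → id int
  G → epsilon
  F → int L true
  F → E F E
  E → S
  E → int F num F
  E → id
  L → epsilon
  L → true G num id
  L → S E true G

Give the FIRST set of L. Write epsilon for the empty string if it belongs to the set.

FIRST(G): from G→epsilon we get {epsilon}. So FIRST(G) = {epsilon}.
FIRST(S): from S→id F S int we get {id}; from S→E we get {id, int}; from S→id int we get {id}. So FIRST(S) = {id, int}.
FIRST(E): from E→S we get {id, int}; from E→int F num F we get {int}; from E→id we get {id}. So FIRST(E) = {id, int}.
FIRST(L): from L→epsilon we get {epsilon}; from L→true G num id we get {true}; from L→S E true G we get {id, int}. So FIRST(L) = {epsilon, id, int, true}.
FIRST(F): from F→int L true we get {int}; from F→E F E we get {id, int}. So FIRST(F) = {id, int}.

{epsilon, id, int, true}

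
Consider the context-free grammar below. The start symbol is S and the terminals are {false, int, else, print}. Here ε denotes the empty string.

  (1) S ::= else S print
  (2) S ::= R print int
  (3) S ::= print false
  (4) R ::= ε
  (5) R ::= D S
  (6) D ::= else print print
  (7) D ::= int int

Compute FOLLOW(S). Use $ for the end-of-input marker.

FIRST(D): from D::=else print print we get {else}; from D::=int int we get {int}. So FIRST(D) = {else, int}.
FIRST(R): from R::=ε we get {ε}; from R::=D S we get {else, int}. So FIRST(R) = {ε, else, int}.
FIRST(S): from S::=else S print we get {else}; from S::=R print int we get {else, int, print}; from S::=print false we get {print}. So FIRST(S) = {else, int, print}.
FOLLOW(S) includes $ since S is the start symbol.
FOLLOW(R): in S::=R print int, R is followed by print int with FIRST {print}. Thus FOLLOW(R) = {print}.
FOLLOW(S): in S::=else S print, S is followed by print with FIRST {print}; in R::=D S, the suffix after S is empty, so FOLLOW(S) ⊇ FOLLOW(R) = {print}. Thus FOLLOW(S) = {$, print}.
FOLLOW(D): in R::=D S, D is followed by S with FIRST {else, int, print}. Thus FOLLOW(D) = {else, int, print}.

{$, print}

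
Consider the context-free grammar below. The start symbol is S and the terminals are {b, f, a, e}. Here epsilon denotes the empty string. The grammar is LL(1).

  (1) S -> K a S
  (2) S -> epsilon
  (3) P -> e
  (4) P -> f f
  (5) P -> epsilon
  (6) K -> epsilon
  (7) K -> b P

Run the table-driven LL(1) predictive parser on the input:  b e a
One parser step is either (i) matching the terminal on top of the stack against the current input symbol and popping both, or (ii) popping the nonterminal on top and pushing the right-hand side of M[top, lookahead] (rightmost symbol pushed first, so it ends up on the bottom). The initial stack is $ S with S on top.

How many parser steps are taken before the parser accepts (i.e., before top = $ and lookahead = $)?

step 1: stack=$ S  input=b e a $  — expand S -> K a S
step 2: stack=$ S a K  input=b e a $  — expand K -> b P
step 3: stack=$ S a P b  input=b e a $  — match b
step 4: stack=$ S a P  input=e a $  — expand P -> e
step 5: stack=$ S a e  input=e a $  — match e
step 6: stack=$ S a  input=a $  — match a
step 7: stack=$ S  input=$  — expand S -> epsilon
Accept reached after 7 steps.

7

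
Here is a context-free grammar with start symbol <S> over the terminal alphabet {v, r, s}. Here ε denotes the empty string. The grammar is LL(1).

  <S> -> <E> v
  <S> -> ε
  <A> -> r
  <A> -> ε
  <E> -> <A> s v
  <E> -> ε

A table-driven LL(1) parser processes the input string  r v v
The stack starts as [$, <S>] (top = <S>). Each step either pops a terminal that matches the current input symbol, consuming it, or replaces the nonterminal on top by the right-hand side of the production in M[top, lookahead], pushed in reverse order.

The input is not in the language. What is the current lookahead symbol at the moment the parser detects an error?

     Stack        Input    Action
  1  $ <S>        r v v $  expand <S> -> <E> v
  2  $ v <E>      r v v $  expand <E> -> <A> s v
  3  $ v v s <A>  r v v $  expand <A> -> r
  4  $ v v s r    r v v $  match r
  5  $ v v s      v v $    error: top is terminal s but lookahead is v

v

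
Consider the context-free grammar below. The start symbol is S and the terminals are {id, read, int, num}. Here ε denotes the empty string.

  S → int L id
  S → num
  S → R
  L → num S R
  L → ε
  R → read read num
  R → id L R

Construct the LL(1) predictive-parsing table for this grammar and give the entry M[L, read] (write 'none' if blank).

L → ε

FIRST(L) = {ε, num}
FIRST(R) = {id, read}
FIRST(S) = {id, int, num, read}  (via R)
FOLLOW(S) includes $ since S is the start symbol.
FOLLOW(L): in S→int L id, L is followed by id with FIRST {id}; in R→id L R, L is followed by R with FIRST {id, read}. Thus FOLLOW(L) = {id, read}.
For L → num S R: FIRST(num S R) = {num}, so it goes in M[L, t] for t ∈ {num}.
For L → ε: FIRST(ε) = {ε}, so it goes in M[L, t] for t ∈ {}; since ε ∈ FIRST, also for every t ∈ FOLLOW(L) = {id, read}.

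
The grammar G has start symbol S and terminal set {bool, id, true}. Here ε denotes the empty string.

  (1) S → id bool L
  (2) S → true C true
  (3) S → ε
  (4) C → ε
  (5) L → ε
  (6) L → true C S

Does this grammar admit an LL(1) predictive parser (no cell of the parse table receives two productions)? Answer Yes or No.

FIRST(S) = {ε, id, true}
FIRST(C) = {ε}
FIRST(L) = {ε, true}
FOLLOW(S) = {$}
FOLLOW(C) = {$, id, true}
FOLLOW(L) = {$}
Each cell of M receives at most one production.

Yes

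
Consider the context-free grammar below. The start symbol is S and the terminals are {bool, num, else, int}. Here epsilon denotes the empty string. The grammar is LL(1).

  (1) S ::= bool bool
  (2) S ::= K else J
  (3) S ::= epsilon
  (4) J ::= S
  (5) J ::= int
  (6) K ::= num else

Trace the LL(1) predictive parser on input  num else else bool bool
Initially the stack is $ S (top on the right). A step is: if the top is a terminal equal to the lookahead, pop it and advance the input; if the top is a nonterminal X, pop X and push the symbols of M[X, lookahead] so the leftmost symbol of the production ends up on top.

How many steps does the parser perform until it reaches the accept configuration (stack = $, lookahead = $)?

9

step 1: stack=$ S  input=num else else bool bool $  — expand S ::= K else J
step 2: stack=$ J else K  input=num else else bool bool $  — expand K ::= num else
step 3: stack=$ J else else num  input=num else else bool bool $  — match num
step 4: stack=$ J else else  input=else else bool bool $  — match else
step 5: stack=$ J else  input=else bool bool $  — match else
step 6: stack=$ J  input=bool bool $  — expand J ::= S
step 7: stack=$ S  input=bool bool $  — expand S ::= bool bool
step 8: stack=$ bool bool  input=bool bool $  — match bool
step 9: stack=$ bool  input=bool $  — match bool
Accept reached after 9 steps.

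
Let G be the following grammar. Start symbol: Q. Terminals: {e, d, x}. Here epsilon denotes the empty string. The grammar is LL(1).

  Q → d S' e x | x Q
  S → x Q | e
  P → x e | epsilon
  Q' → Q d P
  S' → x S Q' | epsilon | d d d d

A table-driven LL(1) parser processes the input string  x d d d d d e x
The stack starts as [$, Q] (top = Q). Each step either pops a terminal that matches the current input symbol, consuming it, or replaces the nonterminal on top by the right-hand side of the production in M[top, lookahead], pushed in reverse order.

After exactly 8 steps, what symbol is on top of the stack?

d

     Stack          Input              Action
  1  $ Q            x d d d d d e x $  expand Q → x Q
  2  $ Q x          x d d d d d e x $  match x
  3  $ Q            d d d d d e x $    expand Q → d S' e x
  4  $ x e S' d     d d d d d e x $    match d
  5  $ x e S'       d d d d e x $      expand S' → d d d d
  6  $ x e d d d d  d d d d e x $      match d
  7  $ x e d d d    d d d e x $        match d
  8  $ x e d d      d d e x $          match d
Stack after step 8: $ x e d (top = d).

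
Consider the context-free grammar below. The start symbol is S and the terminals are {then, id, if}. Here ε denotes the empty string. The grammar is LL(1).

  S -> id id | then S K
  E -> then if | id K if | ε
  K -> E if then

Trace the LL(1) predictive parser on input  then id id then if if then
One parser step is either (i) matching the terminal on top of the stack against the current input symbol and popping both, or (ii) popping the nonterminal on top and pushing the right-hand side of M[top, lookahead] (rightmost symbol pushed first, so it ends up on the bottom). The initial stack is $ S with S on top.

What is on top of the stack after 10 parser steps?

step 1: stack=$ S  input=then id id then if if then $  — expand S -> then S K
step 2: stack=$ K S then  input=then id id then if if then $  — match then
step 3: stack=$ K S  input=id id then if if then $  — expand S -> id id
step 4: stack=$ K id id  input=id id then if if then $  — match id
step 5: stack=$ K id  input=id then if if then $  — match id
step 6: stack=$ K  input=then if if then $  — expand K -> E if then
step 7: stack=$ then if E  input=then if if then $  — expand E -> then if
step 8: stack=$ then if if then  input=then if if then $  — match then
step 9: stack=$ then if if  input=if if then $  — match if
step 10: stack=$ then if  input=if then $  — match if
Stack after step 10: $ then (top = then).

then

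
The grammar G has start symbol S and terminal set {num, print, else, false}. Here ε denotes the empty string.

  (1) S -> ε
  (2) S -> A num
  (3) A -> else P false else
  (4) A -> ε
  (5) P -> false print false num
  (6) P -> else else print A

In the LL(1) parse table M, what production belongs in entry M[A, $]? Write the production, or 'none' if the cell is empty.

none

FIRST(A) = {ε, else}
FIRST(P) = {else, false}
FIRST(S) = {ε, else, num}  (via A num)
FOLLOW(S) includes $ since S is the start symbol.
FOLLOW(P): in A->else P false else, P is followed by false else with FIRST {false}. Thus FOLLOW(P) = {false}.
FOLLOW(A): in S->A num, A is followed by num with FIRST {num}; in P->else else print A, the suffix after A is empty, so FOLLOW(A) ⊇ FOLLOW(P) = {false}. Thus FOLLOW(A) = {false, num}.
For A -> else P false else: FIRST(else P false else) = {else}, so it goes in M[A, t] for t ∈ {else}.
For A -> ε: FIRST(ε) = {ε}, so it goes in M[A, t] for t ∈ {}; since ε ∈ FIRST, also for every t ∈ FOLLOW(A) = {false, num}.
None of these place a production in M[A, $].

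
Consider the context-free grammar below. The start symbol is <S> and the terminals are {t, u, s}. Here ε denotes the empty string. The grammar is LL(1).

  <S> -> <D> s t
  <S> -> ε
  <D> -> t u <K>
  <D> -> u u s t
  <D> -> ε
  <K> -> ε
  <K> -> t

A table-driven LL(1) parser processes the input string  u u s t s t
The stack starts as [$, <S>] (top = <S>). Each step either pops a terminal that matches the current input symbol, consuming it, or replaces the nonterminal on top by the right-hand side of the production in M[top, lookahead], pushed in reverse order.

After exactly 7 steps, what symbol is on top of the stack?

t

step 1: stack=$ <S>  input=u u s t s t $  — expand <S> -> <D> s t
step 2: stack=$ t s <D>  input=u u s t s t $  — expand <D> -> u u s t
step 3: stack=$ t s t s u u  input=u u s t s t $  — match u
step 4: stack=$ t s t s u  input=u s t s t $  — match u
step 5: stack=$ t s t s  input=s t s t $  — match s
step 6: stack=$ t s t  input=t s t $  — match t
step 7: stack=$ t s  input=s t $  — match s
Stack after step 7: $ t (top = t).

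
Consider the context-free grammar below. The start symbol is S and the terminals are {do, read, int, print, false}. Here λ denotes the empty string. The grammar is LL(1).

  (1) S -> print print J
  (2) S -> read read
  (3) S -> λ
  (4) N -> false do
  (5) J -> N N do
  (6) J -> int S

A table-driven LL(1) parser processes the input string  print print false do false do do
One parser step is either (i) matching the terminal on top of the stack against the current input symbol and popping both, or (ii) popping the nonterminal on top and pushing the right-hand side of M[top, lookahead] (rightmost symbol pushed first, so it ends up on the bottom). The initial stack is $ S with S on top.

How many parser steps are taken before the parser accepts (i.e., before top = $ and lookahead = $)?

11

      Stack            Input                               Action
   1  $ S              print print false do false do do $  expand S -> print print J
   2  $ J print print  print print false do false do do $  match print
   3  $ J print        print false do false do do $        match print
   4  $ J              false do false do do $              expand J -> N N do
   5  $ do N N         false do false do do $              expand N -> false do
   6  $ do N do false  false do false do do $              match false
   7  $ do N do        do false do do $                    match do
   8  $ do N           false do do $                       expand N -> false do
   9  $ do do false    false do do $                       match false
  10  $ do do          do do $                             match do
  11  $ do             do $                                match do
Accept reached after 11 steps.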